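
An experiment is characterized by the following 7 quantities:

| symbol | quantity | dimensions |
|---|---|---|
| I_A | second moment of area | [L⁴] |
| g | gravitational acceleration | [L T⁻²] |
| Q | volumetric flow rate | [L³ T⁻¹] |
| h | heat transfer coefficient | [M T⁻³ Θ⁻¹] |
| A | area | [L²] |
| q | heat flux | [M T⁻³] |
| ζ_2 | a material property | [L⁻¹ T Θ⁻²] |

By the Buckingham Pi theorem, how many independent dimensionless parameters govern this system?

3

There are 7 variables and 4 base dimensions (M, L, T, Θ).
The dimension matrix has rank 4.
Independent dimensionless groups: 7 − 4 = 3.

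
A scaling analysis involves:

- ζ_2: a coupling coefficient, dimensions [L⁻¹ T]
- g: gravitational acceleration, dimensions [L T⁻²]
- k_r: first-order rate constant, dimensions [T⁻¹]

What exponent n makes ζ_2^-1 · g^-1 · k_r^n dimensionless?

1

Balance the T exponent: (-1)·n from k_r, plus −(1) − (-2) = 1 from the rest, must sum to zero.
−n + 1 = 0, so n = 1.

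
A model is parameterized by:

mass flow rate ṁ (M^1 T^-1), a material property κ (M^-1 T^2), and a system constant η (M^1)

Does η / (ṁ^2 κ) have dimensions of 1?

Sum the exponent of each base dimension across the product:
  M: −2·[ṁ]_M − [κ]_M + [η]_M = −2·(1) − (-1) + (1) = 0
  L: −2·[ṁ]_L − [κ]_L + [η]_L = −2·(0) − (0) + (0) = 0
  T: −2·[ṁ]_T − [κ]_T + [η]_T = −2·(-1) − (2) + (0) = 0
All base exponents vanish — dimensionless.

yes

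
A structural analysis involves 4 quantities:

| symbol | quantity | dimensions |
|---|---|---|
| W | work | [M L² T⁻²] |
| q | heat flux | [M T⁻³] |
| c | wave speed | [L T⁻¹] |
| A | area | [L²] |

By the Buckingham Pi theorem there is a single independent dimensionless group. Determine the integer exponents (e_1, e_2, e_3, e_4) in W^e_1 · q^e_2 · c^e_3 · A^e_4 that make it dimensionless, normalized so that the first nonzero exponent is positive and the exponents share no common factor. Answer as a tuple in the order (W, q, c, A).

(2, -2, 2, -3)

M: e_1·(1) + e_2·(1) + e_3·(0) + e_4·(0) = 0
L: e_1·(2) + e_2·(0) + e_3·(1) + e_4·(2) = 0
T: e_1·(-2) + e_2·(-3) + e_3·(-1) + e_4·(0) = 0
Solving this homogeneous linear system for the smallest-integer solution (first nonzero entry positive) gives (2, -2, 2, -3).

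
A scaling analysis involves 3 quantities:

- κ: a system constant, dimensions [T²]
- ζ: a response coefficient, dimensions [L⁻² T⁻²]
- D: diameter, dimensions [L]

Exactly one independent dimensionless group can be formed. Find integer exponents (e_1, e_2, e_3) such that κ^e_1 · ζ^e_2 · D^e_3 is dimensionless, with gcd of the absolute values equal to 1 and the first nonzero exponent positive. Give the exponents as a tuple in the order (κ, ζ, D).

L: e_1·(0) + e_2·(-2) + e_3·(1) = 0
T: e_1·(2) + e_2·(-2) + e_3·(0) = 0
Solving this homogeneous linear system for the smallest-integer solution (first nonzero entry positive) gives (1, 1, 2).

(1, 1, 2)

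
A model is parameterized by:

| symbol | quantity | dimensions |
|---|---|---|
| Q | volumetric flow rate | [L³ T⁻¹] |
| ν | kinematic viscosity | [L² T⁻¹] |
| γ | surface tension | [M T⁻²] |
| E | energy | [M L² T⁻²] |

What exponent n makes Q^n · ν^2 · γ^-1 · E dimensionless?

Balance the L exponent: (3)·n from Q, plus 2·(2) − (0) + (2) = 6 from the rest, must sum to zero.
3n + 6 = 0, so n = -2.

-2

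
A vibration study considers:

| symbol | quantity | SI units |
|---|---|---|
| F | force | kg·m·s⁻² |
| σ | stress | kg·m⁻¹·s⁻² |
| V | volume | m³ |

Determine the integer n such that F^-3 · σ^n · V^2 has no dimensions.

3

Balance the M exponent: (1)·n from σ, plus −3·(1) + 2·(0) = -3 from the rest, must sum to zero.
n − 3 = 0, so n = 3.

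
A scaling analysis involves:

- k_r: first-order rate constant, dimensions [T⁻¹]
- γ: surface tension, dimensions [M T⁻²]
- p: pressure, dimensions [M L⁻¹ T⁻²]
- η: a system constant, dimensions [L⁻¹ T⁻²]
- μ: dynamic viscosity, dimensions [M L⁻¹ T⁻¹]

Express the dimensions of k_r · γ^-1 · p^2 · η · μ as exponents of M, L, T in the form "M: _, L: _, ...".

Collect each base-dimension exponent across the product:
  M: (0) − (1) + 2·(1) + (0) + (1) = 2
  L: (0) − (0) + 2·(-1) + (-1) + (-1) = -4
  T: (-1) − (-2) + 2·(-2) + (-2) + (-1) = -6
So the dimensions are [M² L⁻⁴ T⁻⁶].

M: 2, L: -4, T: -6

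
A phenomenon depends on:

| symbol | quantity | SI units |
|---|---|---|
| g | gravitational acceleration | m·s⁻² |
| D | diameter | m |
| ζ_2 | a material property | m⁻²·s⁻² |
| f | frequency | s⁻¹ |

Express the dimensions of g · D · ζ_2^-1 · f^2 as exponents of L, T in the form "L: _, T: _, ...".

Collect each base-dimension exponent across the product:
  L: (1) + (1) − (-2) + 2·(0) = 4
  T: (-2) + (0) − (-2) + 2·(-1) = -2
So the dimensions are [L⁴ T⁻²].

L: 4, T: -2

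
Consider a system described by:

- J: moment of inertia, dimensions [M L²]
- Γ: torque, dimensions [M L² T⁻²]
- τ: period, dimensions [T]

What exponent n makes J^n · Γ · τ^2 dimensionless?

Balance the M exponent: (1)·n from J, plus (1) + 2·(0) = 1 from the rest, must sum to zero.
n + 1 = 0, so n = -1.

-1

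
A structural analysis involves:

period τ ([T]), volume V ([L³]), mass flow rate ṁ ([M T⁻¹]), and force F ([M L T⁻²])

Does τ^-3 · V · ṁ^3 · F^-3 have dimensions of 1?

Sum the exponent of each base dimension across the product:
  M: −3·[τ]_M + [V]_M + 3·[ṁ]_M − 3·[F]_M = −3·(0) + (0) + 3·(1) − 3·(1) = 0
  L: −3·[τ]_L + [V]_L + 3·[ṁ]_L − 3·[F]_L = −3·(0) + (3) + 3·(0) − 3·(1) = 0
  T: −3·[τ]_T + [V]_T + 3·[ṁ]_T − 3·[F]_T = −3·(1) + (0) + 3·(-1) − 3·(-2) = 0
All base exponents vanish — dimensionless.

yes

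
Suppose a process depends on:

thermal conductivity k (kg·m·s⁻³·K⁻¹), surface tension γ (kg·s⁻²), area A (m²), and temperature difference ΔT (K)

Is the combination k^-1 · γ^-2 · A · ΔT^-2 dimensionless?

Sum the exponent of each base dimension across the product:
  M: −[k]_M − 2·[γ]_M + [A]_M − 2·[ΔT]_M = −(1) − 2·(1) + (0) − 2·(0) = -3
  L: −[k]_L − 2·[γ]_L + [A]_L − 2·[ΔT]_L = −(1) − 2·(0) + (2) − 2·(0) = 1
  T: −[k]_T − 2·[γ]_T + [A]_T − 2·[ΔT]_T = −(-3) − 2·(-2) + (0) − 2·(0) = 7
  Θ: −[k]_Θ − 2·[γ]_Θ + [A]_Θ − 2·[ΔT]_Θ = −(-1) − 2·(0) + (0) − 2·(1) = -1
Net dimensions [M⁻³ L T⁷ Θ⁻¹] ≠ [1] — not dimensionless.

no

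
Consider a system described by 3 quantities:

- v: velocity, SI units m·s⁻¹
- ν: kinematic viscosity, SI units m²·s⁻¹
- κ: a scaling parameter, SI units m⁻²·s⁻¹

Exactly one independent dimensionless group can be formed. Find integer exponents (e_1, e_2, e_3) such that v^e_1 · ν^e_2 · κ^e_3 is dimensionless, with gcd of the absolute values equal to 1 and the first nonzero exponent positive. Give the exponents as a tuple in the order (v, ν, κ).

(4, -3, -1)

L: e_1·(1) + e_2·(2) + e_3·(-2) = 0
T: e_1·(-1) + e_2·(-1) + e_3·(-1) = 0
Solving this homogeneous linear system for the smallest-integer solution (first nonzero entry positive) gives (4, -3, -1).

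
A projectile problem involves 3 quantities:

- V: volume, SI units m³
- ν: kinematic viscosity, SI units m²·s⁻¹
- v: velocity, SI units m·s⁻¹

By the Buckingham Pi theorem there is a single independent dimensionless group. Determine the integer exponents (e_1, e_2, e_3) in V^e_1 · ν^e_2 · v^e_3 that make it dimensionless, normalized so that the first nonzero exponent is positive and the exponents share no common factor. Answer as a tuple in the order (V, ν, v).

L: e_1·(3) + e_2·(2) + e_3·(1) = 0
T: e_1·(0) + e_2·(-1) + e_3·(-1) = 0
Solving this homogeneous linear system for the smallest-integer solution (first nonzero entry positive) gives (1, -3, 3).

(1, -3, 3)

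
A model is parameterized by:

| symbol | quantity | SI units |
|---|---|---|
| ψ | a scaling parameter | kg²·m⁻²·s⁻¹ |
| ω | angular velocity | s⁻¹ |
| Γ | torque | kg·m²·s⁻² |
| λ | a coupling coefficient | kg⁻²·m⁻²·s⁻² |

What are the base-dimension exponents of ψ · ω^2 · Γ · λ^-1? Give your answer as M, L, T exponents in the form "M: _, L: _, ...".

Collect each base-dimension exponent across the product:
  M: (2) + 2·(0) + (1) − (-2) = 5
  L: (-2) + 2·(0) + (2) − (-2) = 2
  T: (-1) + 2·(-1) + (-2) − (-2) = -3
So the dimensions are [M⁵ L² T⁻³].

M: 5, L: 2, T: -3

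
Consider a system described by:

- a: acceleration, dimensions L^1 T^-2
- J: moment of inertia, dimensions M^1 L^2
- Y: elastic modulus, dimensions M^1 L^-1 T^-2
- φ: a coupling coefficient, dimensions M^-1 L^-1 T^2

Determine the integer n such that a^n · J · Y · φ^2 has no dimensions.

Balance the L exponent: (1)·n from a, plus (2) + (-1) + 2·(-1) = -1 from the rest, must sum to zero.
n − 1 = 0, so n = 1.

1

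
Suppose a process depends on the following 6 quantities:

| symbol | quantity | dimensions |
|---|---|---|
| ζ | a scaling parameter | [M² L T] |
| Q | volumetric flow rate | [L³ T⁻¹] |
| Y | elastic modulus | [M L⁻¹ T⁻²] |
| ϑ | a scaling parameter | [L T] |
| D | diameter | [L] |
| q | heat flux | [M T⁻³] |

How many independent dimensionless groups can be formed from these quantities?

There are 6 variables and 3 base dimensions (M, L, T).
The dimension matrix has rank 3.
Independent dimensionless groups: 6 − 3 = 3.

3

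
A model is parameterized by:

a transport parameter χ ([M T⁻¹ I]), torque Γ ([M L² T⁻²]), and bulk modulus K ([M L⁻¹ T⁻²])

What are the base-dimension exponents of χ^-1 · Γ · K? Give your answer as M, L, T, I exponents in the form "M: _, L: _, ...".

Collect each base-dimension exponent across the product:
  M: −(1) + (1) + (1) = 1
  L: −(0) + (2) + (-1) = 1
  T: −(-1) + (-2) + (-2) = -3
  I: −(1) + (0) + (0) = -1
So the dimensions are [M L T⁻³ I⁻¹].

M: 1, L: 1, T: -3, I: -1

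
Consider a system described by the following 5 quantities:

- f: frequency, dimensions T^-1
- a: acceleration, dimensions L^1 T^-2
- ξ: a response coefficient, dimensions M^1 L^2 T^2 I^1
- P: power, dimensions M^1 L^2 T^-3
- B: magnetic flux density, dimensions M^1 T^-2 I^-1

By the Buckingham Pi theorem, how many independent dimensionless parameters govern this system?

There are 5 variables and 4 base dimensions (M, L, T, I).
The dimension matrix has rank 4.
Independent dimensionless groups: 5 − 4 = 1.

1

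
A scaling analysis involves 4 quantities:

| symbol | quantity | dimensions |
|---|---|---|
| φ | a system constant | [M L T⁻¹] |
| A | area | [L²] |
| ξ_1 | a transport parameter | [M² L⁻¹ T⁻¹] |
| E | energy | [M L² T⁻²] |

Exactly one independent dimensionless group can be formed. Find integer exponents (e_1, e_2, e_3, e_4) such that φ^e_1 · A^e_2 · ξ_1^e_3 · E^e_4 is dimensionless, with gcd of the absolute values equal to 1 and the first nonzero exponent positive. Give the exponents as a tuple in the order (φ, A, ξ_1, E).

M: e_1·(1) + e_2·(0) + e_3·(2) + e_4·(1) = 0
L: e_1·(1) + e_2·(2) + e_3·(-1) + e_4·(2) = 0
T: e_1·(-1) + e_2·(0) + e_3·(-1) + e_4·(-2) = 0
Solving this homogeneous linear system for the smallest-integer solution (first nonzero entry positive) gives (3, -1, -1, -1).

(3, -1, -1, -1)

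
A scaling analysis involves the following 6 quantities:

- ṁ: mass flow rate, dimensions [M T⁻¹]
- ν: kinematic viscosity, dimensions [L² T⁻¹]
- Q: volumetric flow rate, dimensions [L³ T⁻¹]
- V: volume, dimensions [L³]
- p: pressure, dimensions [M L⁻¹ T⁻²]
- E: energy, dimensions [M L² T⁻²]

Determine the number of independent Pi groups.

3

There are 6 variables and 3 base dimensions (M, L, T).
The dimension matrix has rank 3.
Independent dimensionless groups: 6 − 3 = 3.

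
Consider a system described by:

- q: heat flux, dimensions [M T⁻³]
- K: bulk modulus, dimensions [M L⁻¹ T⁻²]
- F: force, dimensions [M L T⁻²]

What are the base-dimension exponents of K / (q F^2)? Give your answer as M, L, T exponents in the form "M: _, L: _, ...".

M: -2, L: -3, T: 5

Collect each base-dimension exponent across the product:
  M: −(1) + (1) − 2·(1) = -2
  L: −(0) + (-1) − 2·(1) = -3
  T: −(-3) + (-2) − 2·(-2) = 5
So the dimensions are [M⁻² L⁻³ T⁵].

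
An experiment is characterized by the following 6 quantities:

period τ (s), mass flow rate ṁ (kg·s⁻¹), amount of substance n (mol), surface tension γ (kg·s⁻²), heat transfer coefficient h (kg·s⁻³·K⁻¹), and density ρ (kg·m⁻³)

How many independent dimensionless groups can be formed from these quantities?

There are 6 variables and 5 base dimensions (M, L, T, Θ, N).
The dimension matrix has rank 5.
Independent dimensionless groups: 6 − 5 = 1.

1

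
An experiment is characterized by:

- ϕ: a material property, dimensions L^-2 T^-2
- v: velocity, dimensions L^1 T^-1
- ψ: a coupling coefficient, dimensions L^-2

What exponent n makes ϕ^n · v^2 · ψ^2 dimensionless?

-1

Balance the L exponent: (-2)·n from ϕ, plus 2·(1) + 2·(-2) = -2 from the rest, must sum to zero.
-2n − 2 = 0, so n = -1.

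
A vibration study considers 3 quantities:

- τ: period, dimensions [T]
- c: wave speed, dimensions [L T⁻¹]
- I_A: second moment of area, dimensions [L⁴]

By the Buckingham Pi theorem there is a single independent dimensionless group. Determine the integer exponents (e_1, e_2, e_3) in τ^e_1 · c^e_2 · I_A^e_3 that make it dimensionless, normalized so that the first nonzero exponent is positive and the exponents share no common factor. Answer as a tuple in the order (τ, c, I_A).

(4, 4, -1)

L: e_1·(0) + e_2·(1) + e_3·(4) = 0
T: e_1·(1) + e_2·(-1) + e_3·(0) = 0
Solving this homogeneous linear system for the smallest-integer solution (first nonzero entry positive) gives (4, 4, -1).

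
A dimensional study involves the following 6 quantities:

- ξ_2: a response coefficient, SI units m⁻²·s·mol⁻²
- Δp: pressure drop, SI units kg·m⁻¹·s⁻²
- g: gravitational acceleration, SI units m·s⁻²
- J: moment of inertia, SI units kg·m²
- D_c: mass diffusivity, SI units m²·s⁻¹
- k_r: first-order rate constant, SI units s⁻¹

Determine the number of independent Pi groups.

There are 6 variables and 4 base dimensions (M, L, T, N).
The dimension matrix has rank 4.
Independent dimensionless groups: 6 − 4 = 2.

2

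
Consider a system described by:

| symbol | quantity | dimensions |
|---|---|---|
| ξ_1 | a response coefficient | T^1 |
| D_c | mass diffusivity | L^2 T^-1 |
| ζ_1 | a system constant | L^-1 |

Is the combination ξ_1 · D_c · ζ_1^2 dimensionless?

Sum the exponent of each base dimension across the product:
  L: [ξ_1]_L + [D_c]_L + 2·[ζ_1]_L = (0) + (2) + 2·(-1) = 0
  T: [ξ_1]_T + [D_c]_T + 2·[ζ_1]_T = (1) + (-1) + 2·(0) = 0
All base exponents vanish — dimensionless.

yes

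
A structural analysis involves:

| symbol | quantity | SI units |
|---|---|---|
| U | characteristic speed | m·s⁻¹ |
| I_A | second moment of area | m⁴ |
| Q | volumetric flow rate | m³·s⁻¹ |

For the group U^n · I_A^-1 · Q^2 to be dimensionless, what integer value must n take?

-2

Balance the L exponent: (1)·n from U, plus −(4) + 2·(3) = 2 from the rest, must sum to zero.
n + 2 = 0, so n = -2.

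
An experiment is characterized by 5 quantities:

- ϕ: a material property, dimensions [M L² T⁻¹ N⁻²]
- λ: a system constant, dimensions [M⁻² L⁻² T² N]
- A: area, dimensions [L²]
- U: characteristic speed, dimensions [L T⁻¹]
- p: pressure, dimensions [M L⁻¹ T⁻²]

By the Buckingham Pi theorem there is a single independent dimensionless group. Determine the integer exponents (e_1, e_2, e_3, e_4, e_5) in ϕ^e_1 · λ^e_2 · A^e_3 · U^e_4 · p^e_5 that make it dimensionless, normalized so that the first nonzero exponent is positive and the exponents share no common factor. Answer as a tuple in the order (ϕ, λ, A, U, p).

M: e_1·(1) + e_2·(-2) + e_3·(0) + e_4·(0) + e_5·(1) = 0
L: e_1·(2) + e_2·(-2) + e_3·(2) + e_4·(1) + e_5·(-1) = 0
T: e_1·(-1) + e_2·(2) + e_3·(0) + e_4·(-1) + e_5·(-2) = 0
N: e_1·(-2) + e_2·(1) + e_3·(0) + e_4·(0) + e_5·(0) = 0
Solving this homogeneous linear system for the smallest-integer solution (first nonzero entry positive) gives (1, 2, 4, -3, 3).

(1, 2, 4, -3, 3)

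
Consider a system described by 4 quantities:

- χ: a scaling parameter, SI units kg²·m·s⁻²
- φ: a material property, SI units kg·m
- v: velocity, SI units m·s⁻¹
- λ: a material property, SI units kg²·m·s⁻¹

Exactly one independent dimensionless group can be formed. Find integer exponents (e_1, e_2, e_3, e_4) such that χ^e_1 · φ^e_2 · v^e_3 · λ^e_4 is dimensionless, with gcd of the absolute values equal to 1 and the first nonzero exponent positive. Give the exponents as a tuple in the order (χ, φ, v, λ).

(2, 2, -1, -3)

M: e_1·(2) + e_2·(1) + e_3·(0) + e_4·(2) = 0
L: e_1·(1) + e_2·(1) + e_3·(1) + e_4·(1) = 0
T: e_1·(-2) + e_2·(0) + e_3·(-1) + e_4·(-1) = 0
Solving this homogeneous linear system for the smallest-integer solution (first nonzero entry positive) gives (2, 2, -1, -3).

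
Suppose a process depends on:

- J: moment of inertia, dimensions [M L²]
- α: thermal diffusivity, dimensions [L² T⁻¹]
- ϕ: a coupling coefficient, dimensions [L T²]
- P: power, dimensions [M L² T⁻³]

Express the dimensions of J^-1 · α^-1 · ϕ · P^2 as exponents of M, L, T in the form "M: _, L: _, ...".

Collect each base-dimension exponent across the product:
  M: −(1) − (0) + (0) + 2·(1) = 1
  L: −(2) − (2) + (1) + 2·(2) = 1
  T: −(0) − (-1) + (2) + 2·(-3) = -3
So the dimensions are [M L T⁻³].

M: 1, L: 1, T: -3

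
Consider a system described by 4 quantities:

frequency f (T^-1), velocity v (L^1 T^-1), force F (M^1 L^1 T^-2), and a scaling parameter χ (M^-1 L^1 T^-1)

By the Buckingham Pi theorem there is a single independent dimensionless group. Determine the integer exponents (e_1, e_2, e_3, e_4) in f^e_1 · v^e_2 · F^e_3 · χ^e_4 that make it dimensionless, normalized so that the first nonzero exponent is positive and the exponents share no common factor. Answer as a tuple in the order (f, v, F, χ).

M: e_1·(0) + e_2·(0) + e_3·(1) + e_4·(-1) = 0
L: e_1·(0) + e_2·(1) + e_3·(1) + e_4·(1) = 0
T: e_1·(-1) + e_2·(-1) + e_3·(-2) + e_4·(-1) = 0
Solving this homogeneous linear system for the smallest-integer solution (first nonzero entry positive) gives (1, 2, -1, -1).

(1, 2, -1, -1)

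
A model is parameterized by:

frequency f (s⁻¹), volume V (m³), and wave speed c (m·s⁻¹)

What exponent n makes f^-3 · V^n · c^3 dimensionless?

Balance the L exponent: (3)·n from V, plus −3·(0) + 3·(1) = 3 from the rest, must sum to zero.
3n + 3 = 0, so n = -1.

-1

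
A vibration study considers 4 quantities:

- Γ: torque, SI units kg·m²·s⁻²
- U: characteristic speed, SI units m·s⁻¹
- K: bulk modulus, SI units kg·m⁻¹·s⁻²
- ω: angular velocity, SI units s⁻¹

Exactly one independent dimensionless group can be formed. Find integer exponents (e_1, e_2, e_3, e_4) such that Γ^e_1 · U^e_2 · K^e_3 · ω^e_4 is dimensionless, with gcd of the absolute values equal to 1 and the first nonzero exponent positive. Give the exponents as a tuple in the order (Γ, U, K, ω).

(1, -3, -1, 3)

M: e_1·(1) + e_2·(0) + e_3·(1) + e_4·(0) = 0
L: e_1·(2) + e_2·(1) + e_3·(-1) + e_4·(0) = 0
T: e_1·(-2) + e_2·(-1) + e_3·(-2) + e_4·(-1) = 0
Solving this homogeneous linear system for the smallest-integer solution (first nonzero entry positive) gives (1, -3, -1, 3).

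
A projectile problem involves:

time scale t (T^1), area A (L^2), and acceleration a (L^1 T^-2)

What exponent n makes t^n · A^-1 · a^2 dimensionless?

Balance the T exponent: (1)·n from t, plus −(0) + 2·(-2) = -4 from the rest, must sum to zero.
n − 4 = 0, so n = 4.

4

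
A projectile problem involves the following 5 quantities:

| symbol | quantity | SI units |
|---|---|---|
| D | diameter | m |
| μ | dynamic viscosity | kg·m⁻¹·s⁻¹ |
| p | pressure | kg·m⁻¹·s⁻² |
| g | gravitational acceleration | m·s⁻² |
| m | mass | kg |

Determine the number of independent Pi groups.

There are 5 variables and 3 base dimensions (M, L, T).
The dimension matrix has rank 3.
Independent dimensionless groups: 5 − 3 = 2.

2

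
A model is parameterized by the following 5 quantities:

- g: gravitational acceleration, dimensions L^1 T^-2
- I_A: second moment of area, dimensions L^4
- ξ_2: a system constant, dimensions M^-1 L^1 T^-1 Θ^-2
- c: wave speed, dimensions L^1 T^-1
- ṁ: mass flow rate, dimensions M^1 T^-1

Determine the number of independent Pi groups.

1

There are 5 variables and 4 base dimensions (M, L, T, Θ).
The dimension matrix has rank 4.
Independent dimensionless groups: 5 − 4 = 1.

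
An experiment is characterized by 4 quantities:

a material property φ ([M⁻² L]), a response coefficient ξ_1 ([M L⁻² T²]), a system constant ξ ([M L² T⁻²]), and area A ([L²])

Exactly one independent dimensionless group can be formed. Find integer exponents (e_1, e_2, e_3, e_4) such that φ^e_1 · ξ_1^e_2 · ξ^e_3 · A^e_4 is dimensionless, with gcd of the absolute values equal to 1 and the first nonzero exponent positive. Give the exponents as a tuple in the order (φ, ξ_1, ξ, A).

(2, 2, 2, -1)

M: e_1·(-2) + e_2·(1) + e_3·(1) + e_4·(0) = 0
L: e_1·(1) + e_2·(-2) + e_3·(2) + e_4·(2) = 0
T: e_1·(0) + e_2·(2) + e_3·(-2) + e_4·(0) = 0
Solving this homogeneous linear system for the smallest-integer solution (first nonzero entry positive) gives (2, 2, 2, -1).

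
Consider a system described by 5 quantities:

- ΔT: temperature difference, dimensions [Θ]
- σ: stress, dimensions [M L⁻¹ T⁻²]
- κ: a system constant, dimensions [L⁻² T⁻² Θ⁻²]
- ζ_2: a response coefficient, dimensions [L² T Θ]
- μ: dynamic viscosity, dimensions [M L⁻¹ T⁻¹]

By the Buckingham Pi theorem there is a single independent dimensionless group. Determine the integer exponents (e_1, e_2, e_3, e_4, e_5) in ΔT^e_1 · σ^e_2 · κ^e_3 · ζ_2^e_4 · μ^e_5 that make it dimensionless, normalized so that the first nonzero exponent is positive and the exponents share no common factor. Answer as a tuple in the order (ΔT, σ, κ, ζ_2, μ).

M: e_1·(0) + e_2·(1) + e_3·(0) + e_4·(0) + e_5·(1) = 0
L: e_1·(0) + e_2·(-1) + e_3·(-2) + e_4·(2) + e_5·(-1) = 0
T: e_1·(0) + e_2·(-2) + e_3·(-2) + e_4·(1) + e_5·(-1) = 0
Θ: e_1·(1) + e_2·(0) + e_3·(-2) + e_4·(1) + e_5·(0) = 0
Solving this homogeneous linear system for the smallest-integer solution (first nonzero entry positive) gives (1, -1, 1, 1, 1).

(1, -1, 1, 1, 1)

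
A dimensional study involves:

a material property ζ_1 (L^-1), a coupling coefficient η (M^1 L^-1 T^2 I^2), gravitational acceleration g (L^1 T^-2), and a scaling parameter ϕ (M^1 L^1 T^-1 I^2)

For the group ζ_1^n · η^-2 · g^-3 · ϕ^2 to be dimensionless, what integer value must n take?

Balance the L exponent: (-1)·n from ζ_1, plus −2·(-1) − 3·(1) + 2·(1) = 1 from the rest, must sum to zero.
−n + 1 = 0, so n = 1.

1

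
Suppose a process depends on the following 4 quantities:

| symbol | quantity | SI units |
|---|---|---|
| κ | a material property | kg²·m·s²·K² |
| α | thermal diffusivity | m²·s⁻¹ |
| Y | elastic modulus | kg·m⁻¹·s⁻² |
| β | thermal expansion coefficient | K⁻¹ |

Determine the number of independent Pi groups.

There are 4 variables and 4 base dimensions (M, L, T, Θ).
The dimension matrix has rank 4.
Independent dimensionless groups: 4 − 4 = 0.

0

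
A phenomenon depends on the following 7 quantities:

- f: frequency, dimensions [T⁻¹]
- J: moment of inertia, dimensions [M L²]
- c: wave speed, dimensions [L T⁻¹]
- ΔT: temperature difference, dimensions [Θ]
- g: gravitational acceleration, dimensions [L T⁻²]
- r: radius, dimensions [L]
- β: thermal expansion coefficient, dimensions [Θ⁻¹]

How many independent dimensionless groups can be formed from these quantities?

There are 7 variables and 4 base dimensions (M, L, T, Θ).
The dimension matrix has rank 4.
Independent dimensionless groups: 7 − 4 = 3.

3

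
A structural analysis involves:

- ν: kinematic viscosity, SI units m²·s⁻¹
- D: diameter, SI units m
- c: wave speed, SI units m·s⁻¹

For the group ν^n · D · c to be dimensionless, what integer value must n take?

-1

Balance the L exponent: (2)·n from ν, plus (1) + (1) = 2 from the rest, must sum to zero.
2n + 2 = 0, so n = -1.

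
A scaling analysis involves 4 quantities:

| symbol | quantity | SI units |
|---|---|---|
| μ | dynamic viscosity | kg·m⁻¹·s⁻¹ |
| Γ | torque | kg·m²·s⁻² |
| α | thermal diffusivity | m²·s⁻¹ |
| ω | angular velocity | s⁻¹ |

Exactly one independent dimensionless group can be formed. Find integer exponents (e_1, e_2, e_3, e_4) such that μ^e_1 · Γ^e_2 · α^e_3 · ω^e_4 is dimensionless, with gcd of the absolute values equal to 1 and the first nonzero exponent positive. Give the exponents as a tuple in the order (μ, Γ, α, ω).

(2, -2, 3, -1)

M: e_1·(1) + e_2·(1) + e_3·(0) + e_4·(0) = 0
L: e_1·(-1) + e_2·(2) + e_3·(2) + e_4·(0) = 0
T: e_1·(-1) + e_2·(-2) + e_3·(-1) + e_4·(-1) = 0
Solving this homogeneous linear system for the smallest-integer solution (first nonzero entry positive) gives (2, -2, 3, -1).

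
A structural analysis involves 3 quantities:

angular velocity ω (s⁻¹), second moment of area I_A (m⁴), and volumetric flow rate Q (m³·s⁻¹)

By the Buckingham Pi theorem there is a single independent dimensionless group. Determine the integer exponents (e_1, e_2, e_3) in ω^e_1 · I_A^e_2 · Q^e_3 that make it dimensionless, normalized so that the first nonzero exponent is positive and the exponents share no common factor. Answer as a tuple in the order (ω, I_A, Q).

(4, 3, -4)

L: e_1·(0) + e_2·(4) + e_3·(3) = 0
T: e_1·(-1) + e_2·(0) + e_3·(-1) = 0
Solving this homogeneous linear system for the smallest-integer solution (first nonzero entry positive) gives (4, 3, -4).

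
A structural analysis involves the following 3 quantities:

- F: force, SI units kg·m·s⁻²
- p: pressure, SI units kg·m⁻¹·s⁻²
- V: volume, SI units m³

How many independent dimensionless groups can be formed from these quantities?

1

There are 3 variables and 3 base dimensions (M, L, T).
The dimension matrix has rank 2 (less than 3: the dimension vectors are linearly dependent).
Independent dimensionless groups: 3 − 2 = 1.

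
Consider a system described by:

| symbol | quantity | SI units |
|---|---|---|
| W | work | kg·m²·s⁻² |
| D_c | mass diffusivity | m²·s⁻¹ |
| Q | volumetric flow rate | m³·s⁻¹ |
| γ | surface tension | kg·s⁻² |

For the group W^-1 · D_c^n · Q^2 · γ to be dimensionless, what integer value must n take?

Balance the L exponent: (2)·n from D_c, plus −(2) + 2·(3) + (0) = 4 from the rest, must sum to zero.
2n + 4 = 0, so n = -2.

-2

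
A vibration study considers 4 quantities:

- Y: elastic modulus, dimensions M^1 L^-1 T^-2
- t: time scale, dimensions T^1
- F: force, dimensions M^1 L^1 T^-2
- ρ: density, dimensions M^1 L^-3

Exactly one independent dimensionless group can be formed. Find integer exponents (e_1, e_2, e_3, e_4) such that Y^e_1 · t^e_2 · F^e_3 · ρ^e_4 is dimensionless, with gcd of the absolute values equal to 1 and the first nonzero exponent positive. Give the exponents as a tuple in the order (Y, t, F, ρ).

(2, 2, -1, -1)

M: e_1·(1) + e_2·(0) + e_3·(1) + e_4·(1) = 0
L: e_1·(-1) + e_2·(0) + e_3·(1) + e_4·(-3) = 0
T: e_1·(-2) + e_2·(1) + e_3·(-2) + e_4·(0) = 0
Solving this homogeneous linear system for the smallest-integer solution (first nonzero entry positive) gives (2, 2, -1, -1).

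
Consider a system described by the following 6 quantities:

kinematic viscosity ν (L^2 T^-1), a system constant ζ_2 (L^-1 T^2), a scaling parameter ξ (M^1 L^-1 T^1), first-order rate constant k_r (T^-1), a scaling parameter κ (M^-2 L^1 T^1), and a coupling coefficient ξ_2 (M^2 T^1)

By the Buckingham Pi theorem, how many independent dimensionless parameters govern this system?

3

There are 6 variables and 3 base dimensions (M, L, T).
The dimension matrix has rank 3.
Independent dimensionless groups: 6 − 3 = 3.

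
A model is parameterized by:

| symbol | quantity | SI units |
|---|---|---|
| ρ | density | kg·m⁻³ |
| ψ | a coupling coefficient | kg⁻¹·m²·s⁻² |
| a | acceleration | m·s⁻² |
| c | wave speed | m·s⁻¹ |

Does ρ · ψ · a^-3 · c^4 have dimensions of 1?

Sum the exponent of each base dimension across the product:
  M: [ρ]_M + [ψ]_M − 3·[a]_M + 4·[c]_M = (1) + (-1) − 3·(0) + 4·(0) = 0
  L: [ρ]_L + [ψ]_L − 3·[a]_L + 4·[c]_L = (-3) + (2) − 3·(1) + 4·(1) = 0
  T: [ρ]_T + [ψ]_T − 3·[a]_T + 4·[c]_T = (0) + (-2) − 3·(-2) + 4·(-1) = 0
All base exponents vanish — dimensionless.

yes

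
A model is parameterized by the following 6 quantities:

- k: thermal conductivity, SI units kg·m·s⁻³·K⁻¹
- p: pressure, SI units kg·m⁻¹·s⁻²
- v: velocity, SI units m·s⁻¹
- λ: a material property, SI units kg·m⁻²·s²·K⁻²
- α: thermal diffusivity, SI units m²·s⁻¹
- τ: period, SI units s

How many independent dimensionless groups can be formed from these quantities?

2

There are 6 variables and 4 base dimensions (M, L, T, Θ).
The dimension matrix has rank 4.
Independent dimensionless groups: 6 − 4 = 2.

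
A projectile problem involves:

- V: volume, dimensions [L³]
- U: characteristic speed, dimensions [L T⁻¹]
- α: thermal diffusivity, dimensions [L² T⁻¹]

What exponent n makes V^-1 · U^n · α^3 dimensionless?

-3

Balance the L exponent: (1)·n from U, plus −(3) + 3·(2) = 3 from the rest, must sum to zero.
n + 3 = 0, so n = -3.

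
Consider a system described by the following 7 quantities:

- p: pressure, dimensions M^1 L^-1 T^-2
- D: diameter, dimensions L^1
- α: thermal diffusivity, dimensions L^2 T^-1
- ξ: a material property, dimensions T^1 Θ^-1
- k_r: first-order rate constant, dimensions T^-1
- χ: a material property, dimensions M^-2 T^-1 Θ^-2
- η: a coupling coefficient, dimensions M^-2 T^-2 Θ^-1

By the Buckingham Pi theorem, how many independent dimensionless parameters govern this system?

3

There are 7 variables and 4 base dimensions (M, L, T, Θ).
The dimension matrix has rank 4.
Independent dimensionless groups: 7 − 4 = 3.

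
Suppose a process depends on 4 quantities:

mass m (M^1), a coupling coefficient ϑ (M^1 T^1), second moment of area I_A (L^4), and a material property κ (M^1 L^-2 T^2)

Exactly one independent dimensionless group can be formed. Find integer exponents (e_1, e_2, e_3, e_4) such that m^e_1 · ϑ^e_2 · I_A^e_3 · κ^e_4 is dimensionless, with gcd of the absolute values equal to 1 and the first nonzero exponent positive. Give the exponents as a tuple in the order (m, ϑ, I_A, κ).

M: e_1·(1) + e_2·(1) + e_3·(0) + e_4·(1) = 0
L: e_1·(0) + e_2·(0) + e_3·(4) + e_4·(-2) = 0
T: e_1·(0) + e_2·(1) + e_3·(0) + e_4·(2) = 0
Solving this homogeneous linear system for the smallest-integer solution (first nonzero entry positive) gives (2, -4, 1, 2).

(2, -4, 1, 2)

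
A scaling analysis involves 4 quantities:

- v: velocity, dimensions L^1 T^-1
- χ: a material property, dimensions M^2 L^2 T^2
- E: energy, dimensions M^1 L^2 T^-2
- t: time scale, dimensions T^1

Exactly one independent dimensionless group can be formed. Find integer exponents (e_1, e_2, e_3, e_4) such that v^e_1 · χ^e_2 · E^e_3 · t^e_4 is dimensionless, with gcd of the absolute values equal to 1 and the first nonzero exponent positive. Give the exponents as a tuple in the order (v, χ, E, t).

(2, 1, -2, -4)

M: e_1·(0) + e_2·(2) + e_3·(1) + e_4·(0) = 0
L: e_1·(1) + e_2·(2) + e_3·(2) + e_4·(0) = 0
T: e_1·(-1) + e_2·(2) + e_3·(-2) + e_4·(1) = 0
Solving this homogeneous linear system for the smallest-integer solution (first nonzero entry positive) gives (2, 1, -2, -4).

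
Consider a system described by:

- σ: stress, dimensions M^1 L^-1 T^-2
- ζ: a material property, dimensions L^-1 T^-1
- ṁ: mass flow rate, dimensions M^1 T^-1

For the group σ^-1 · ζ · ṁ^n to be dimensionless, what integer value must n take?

1

Balance the M exponent: (1)·n from ṁ, plus −(1) + (0) = -1 from the rest, must sum to zero.
n − 1 = 0, so n = 1.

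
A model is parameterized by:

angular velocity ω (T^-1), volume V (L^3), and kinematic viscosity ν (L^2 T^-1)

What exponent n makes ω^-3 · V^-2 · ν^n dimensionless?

3

Balance the L exponent: (2)·n from ν, plus −3·(0) − 2·(3) = -6 from the rest, must sum to zero.
2n − 6 = 0, so n = 3.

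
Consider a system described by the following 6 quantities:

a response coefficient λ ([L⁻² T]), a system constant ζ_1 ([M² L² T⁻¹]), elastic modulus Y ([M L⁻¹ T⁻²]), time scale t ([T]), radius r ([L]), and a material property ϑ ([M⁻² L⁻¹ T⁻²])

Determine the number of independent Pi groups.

There are 6 variables and 3 base dimensions (M, L, T).
The dimension matrix has rank 3.
Independent dimensionless groups: 6 − 3 = 3.

3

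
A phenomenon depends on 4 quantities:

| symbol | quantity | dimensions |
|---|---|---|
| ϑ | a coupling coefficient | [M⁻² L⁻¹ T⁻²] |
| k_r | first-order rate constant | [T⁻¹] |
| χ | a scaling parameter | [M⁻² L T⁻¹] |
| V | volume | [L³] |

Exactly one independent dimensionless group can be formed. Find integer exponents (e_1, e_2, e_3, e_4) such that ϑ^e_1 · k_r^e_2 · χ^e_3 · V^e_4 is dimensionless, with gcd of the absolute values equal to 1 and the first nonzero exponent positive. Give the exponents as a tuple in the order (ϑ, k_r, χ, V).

(3, -3, -3, 2)

M: e_1·(-2) + e_2·(0) + e_3·(-2) + e_4·(0) = 0
L: e_1·(-1) + e_2·(0) + e_3·(1) + e_4·(3) = 0
T: e_1·(-2) + e_2·(-1) + e_3·(-1) + e_4·(0) = 0
Solving this homogeneous linear system for the smallest-integer solution (first nonzero entry positive) gives (3, -3, -3, 2).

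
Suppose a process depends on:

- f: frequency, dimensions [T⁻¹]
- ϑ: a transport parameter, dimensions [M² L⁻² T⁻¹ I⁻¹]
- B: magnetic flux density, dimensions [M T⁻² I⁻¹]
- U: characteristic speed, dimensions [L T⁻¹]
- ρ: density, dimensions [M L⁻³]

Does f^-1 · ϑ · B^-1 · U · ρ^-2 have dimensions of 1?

no

Sum the exponent of each base dimension across the product:
  M: −[f]_M + [ϑ]_M − [B]_M + [U]_M − 2·[ρ]_M = −(0) + (2) − (1) + (0) − 2·(1) = -1
  L: −[f]_L + [ϑ]_L − [B]_L + [U]_L − 2·[ρ]_L = −(0) + (-2) − (0) + (1) − 2·(-3) = 5
  T: −[f]_T + [ϑ]_T − [B]_T + [U]_T − 2·[ρ]_T = −(-1) + (-1) − (-2) + (-1) − 2·(0) = 1
  I: −[f]_I + [ϑ]_I − [B]_I + [U]_I − 2·[ρ]_I = −(0) + (-1) − (-1) + (0) − 2·(0) = 0
Net dimensions [M⁻¹ L⁵ T] ≠ [1] — not dimensionless.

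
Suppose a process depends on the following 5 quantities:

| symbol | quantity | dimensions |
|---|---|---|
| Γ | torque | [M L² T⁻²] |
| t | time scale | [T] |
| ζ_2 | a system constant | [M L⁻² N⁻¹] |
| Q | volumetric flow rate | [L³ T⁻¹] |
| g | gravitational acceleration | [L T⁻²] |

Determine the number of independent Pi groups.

1

There are 5 variables and 4 base dimensions (M, L, T, N).
The dimension matrix has rank 4.
Independent dimensionless groups: 5 − 4 = 1.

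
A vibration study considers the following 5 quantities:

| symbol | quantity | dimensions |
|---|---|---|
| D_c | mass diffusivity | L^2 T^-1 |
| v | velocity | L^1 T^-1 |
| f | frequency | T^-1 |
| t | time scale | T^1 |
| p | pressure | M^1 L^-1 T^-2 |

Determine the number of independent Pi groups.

There are 5 variables and 3 base dimensions (M, L, T).
The dimension matrix has rank 3.
Independent dimensionless groups: 5 − 3 = 2.

2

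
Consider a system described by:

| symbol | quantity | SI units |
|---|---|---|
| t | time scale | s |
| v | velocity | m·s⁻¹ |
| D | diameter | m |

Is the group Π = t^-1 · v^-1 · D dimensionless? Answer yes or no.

Sum the exponent of each base dimension across the product:
  M: −[t]_M − [v]_M + [D]_M = −(0) − (0) + (0) = 0
  L: −[t]_L − [v]_L + [D]_L = −(0) − (1) + (1) = 0
  T: −[t]_T − [v]_T + [D]_T = −(1) − (-1) + (0) = 0
All base exponents vanish — dimensionless.

yes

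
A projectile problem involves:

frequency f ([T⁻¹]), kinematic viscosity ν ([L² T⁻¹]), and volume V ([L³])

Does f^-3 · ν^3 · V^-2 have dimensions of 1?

Sum the exponent of each base dimension across the product:
  L: −3·[f]_L + 3·[ν]_L − 2·[V]_L = −3·(0) + 3·(2) − 2·(3) = 0
  T: −3·[f]_T + 3·[ν]_T − 2·[V]_T = −3·(-1) + 3·(-1) − 2·(0) = 0
All base exponents vanish — dimensionless.

yes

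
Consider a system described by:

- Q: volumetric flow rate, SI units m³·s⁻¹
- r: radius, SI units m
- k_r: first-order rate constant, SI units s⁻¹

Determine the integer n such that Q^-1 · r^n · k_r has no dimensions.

Balance the L exponent: (1)·n from r, plus −(3) + (0) = -3 from the rest, must sum to zero.
n − 3 = 0, so n = 3.

3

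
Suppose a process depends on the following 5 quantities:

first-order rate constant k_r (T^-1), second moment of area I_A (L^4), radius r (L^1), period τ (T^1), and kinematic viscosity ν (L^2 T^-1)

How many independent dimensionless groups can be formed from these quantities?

3

There are 5 variables and 2 base dimensions (L, T).
The dimension matrix has rank 2.
Independent dimensionless groups: 5 − 2 = 3.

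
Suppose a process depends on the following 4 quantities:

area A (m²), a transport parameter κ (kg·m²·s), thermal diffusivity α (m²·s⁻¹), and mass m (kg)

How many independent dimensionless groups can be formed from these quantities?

There are 4 variables and 3 base dimensions (M, L, T).
The dimension matrix has rank 3.
Independent dimensionless groups: 4 − 3 = 1.

1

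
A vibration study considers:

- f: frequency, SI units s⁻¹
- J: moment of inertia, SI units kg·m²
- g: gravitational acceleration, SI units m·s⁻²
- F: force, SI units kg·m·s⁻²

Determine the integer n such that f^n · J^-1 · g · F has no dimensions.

-4

Balance the T exponent: (-1)·n from f, plus −(0) + (-2) + (-2) = -4 from the rest, must sum to zero.
−n − 4 = 0, so n = -4.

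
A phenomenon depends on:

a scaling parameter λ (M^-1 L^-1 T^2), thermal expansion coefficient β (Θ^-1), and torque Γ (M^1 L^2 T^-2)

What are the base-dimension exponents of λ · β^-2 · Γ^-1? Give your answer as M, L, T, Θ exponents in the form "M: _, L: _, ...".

Collect each base-dimension exponent across the product:
  M: (-1) − 2·(0) − (1) = -2
  L: (-1) − 2·(0) − (2) = -3
  T: (2) − 2·(0) − (-2) = 4
  Θ: (0) − 2·(-1) − (0) = 2
So the dimensions are [M⁻² L⁻³ T⁴ Θ²].

M: -2, L: -3, T: 4, Θ: 2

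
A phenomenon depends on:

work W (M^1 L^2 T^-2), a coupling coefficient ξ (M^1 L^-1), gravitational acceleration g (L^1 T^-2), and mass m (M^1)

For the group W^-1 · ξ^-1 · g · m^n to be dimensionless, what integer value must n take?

Balance the M exponent: (1)·n from m, plus −(1) − (1) + (0) = -2 from the rest, must sum to zero.
n − 2 = 0, so n = 2.

2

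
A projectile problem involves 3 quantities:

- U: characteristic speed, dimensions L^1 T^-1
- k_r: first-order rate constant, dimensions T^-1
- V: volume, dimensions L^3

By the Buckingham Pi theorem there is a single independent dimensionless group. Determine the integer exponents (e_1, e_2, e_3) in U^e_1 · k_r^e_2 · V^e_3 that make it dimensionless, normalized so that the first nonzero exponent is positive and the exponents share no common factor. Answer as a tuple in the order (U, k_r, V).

L: e_1·(1) + e_2·(0) + e_3·(3) = 0
T: e_1·(-1) + e_2·(-1) + e_3·(0) = 0
Solving this homogeneous linear system for the smallest-integer solution (first nonzero entry positive) gives (3, -3, -1).

(3, -3, -1)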